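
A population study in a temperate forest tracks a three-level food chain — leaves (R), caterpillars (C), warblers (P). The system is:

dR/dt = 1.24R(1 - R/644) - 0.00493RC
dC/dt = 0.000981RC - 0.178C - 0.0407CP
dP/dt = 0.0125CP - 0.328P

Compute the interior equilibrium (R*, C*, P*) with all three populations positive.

From dP/dt = 0: 0.0125C* = 0.328, so C* = 26.2.
From dR/dt = 0: 1.24(1 - R*/644) = 0.00493·26.2, giving R* = 644·(1 - 0.104) = 577.
From dC/dt = 0: 0.000981·577 - 0.178 = 0.0407P*, so P* = 0.388/0.0407 = 9.53.

R* ≈ 577, C* ≈ 26.2, P* ≈ 9.53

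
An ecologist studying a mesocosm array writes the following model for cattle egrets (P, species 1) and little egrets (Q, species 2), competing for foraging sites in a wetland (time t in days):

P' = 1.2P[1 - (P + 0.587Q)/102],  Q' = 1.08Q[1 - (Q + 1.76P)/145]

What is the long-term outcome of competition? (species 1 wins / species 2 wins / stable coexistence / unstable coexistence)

Compare the nullcline intercepts: K1/α12 = 102/0.587 = 174 > K2 = 145; K2/α21 = 145/1.76 = 82.4 < K1 = 102.
Since the inequalities point opposite ways, species 1 can invade but species 2 cannot.

species 1 excludes species 2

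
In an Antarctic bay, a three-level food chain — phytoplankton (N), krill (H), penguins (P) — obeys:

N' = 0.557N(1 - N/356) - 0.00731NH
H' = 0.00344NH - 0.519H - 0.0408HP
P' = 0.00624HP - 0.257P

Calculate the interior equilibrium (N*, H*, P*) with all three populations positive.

From dP/dt = 0: 0.00624H* = 0.257, so H* = 41.2.
From dN/dt = 0: 0.557(1 - N*/356) = 0.00731·41.2, giving N* = 356·(1 - 0.541) = 164.
From dH/dt = 0: 0.00344·164 - 0.519 = 0.0408P*, so P* = 0.0437/0.0408 = 1.07.

N* ≈ 164, H* ≈ 41.2, P* ≈ 1.07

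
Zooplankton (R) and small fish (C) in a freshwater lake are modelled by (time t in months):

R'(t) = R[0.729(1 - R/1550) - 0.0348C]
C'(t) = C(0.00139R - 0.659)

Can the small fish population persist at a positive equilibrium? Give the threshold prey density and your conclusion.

Threshold R = 474; K > 474, so yes, the predator persists.

The predator equation gives dC/dt > 0 only when R > 0.659/0.00139 = 474.
Without the predator, R → K = 1550. Since 1550 > 474, the predator can invade and persist.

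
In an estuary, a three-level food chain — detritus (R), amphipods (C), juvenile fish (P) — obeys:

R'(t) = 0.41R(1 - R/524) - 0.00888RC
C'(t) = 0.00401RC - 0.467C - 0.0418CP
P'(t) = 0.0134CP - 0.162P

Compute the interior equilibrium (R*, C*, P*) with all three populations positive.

R* ≈ 387, C* ≈ 12.1, P* ≈ 25.9

From dP/dt = 0: 0.0134C* = 0.162, so C* = 12.1.
From dR/dt = 0: 0.41(1 - R*/524) = 0.00888·12.1, giving R* = 524·(1 - 0.262) = 387.
From dC/dt = 0: 0.00401·387 - 0.467 = 0.0418P*, so P* = 1.08/0.0418 = 25.9.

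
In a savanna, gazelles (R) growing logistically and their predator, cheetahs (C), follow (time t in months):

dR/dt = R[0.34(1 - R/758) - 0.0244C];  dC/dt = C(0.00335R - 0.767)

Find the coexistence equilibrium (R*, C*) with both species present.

From dC/dt = 0 with C > 0: 0.00335R* = 0.767, so R* = 229.
Substitute into dR/dt = 0: 0.34(1 - 229/758) = 0.0244C*.
The bracket is 0.698, giving C* = 0.237/0.0244 = 9.73.

R* ≈ 229, C* ≈ 9.73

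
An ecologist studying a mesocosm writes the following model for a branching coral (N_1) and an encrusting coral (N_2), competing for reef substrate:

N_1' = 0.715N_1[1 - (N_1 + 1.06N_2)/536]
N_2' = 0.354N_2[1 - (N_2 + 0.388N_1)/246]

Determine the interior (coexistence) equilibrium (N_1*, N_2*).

N_1* ≈ 468, N_2* ≈ 64.6

Setting both brackets to zero gives the nullclines N_1 + 1.06N_2 = 536 and 0.388N_1 + N_2 = 246.
Substituting N_2 = 246 - 0.388N_1 into the first: N_1(1 - 1.06·0.388) = 536 - 1.06·246.
So N_1* = 275/0.589 = 468, and then N_2* = 246 - 0.388·468 = 64.6.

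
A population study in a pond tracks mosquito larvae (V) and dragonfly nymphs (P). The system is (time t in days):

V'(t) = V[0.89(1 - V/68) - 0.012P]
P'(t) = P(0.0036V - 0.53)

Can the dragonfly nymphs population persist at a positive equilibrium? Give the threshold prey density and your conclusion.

Threshold V = 147; K < 147, so no, the predator goes extinct.

The predator equation gives dP/dt > 0 only when V > 0.53/0.0036 = 147.
Without the predator, V → K = 68. Since 68 < 147, the predator cannot invade.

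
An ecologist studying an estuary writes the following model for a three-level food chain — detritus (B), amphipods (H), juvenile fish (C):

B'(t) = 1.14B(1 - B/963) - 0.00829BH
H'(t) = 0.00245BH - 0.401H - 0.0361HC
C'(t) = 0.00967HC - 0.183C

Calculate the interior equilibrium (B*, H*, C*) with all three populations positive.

From dC/dt = 0: 0.00967H* = 0.183, so H* = 18.9.
From dB/dt = 0: 1.14(1 - B*/963) = 0.00829·18.9, giving B* = 963·(1 - 0.138) = 830.
From dH/dt = 0: 0.00245·830 - 0.401 = 0.0361C*, so C* = 1.63/0.0361 = 45.3.

B* ≈ 830, H* ≈ 18.9, C* ≈ 45.3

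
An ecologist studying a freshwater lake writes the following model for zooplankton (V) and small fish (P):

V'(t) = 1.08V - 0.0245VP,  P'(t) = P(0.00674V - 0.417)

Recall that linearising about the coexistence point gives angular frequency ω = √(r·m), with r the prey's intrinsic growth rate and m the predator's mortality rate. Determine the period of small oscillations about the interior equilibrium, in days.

Here r = 1.08 and m = 0.417, so r·m = 0.45.
ω = √0.45 = 0.671 per day, hence T = 2π/ω ≈ 9.36 days.

T ≈ 9.36 days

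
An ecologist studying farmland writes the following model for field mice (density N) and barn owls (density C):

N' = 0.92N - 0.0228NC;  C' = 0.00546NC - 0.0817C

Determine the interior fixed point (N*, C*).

Set dC/dt = 0 with C > 0: 0.00546N - 0.0817 = 0, so N* = 0.0817/0.00546 = 15.
Set dN/dt = 0 with N > 0: 0.92 - 0.0228C = 0, so C* = 0.92/0.0228 = 40.4.

N* ≈ 15, C* ≈ 40.4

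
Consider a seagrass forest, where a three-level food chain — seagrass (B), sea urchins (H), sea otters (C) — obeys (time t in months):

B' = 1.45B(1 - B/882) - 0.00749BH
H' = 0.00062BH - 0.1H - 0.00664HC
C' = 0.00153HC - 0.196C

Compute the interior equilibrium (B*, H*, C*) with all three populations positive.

From dC/dt = 0: 0.00153H* = 0.196, so H* = 128.
From dB/dt = 0: 1.45(1 - B*/882) = 0.00749·128, giving B* = 882·(1 - 0.662) = 298.
From dH/dt = 0: 0.00062·298 - 0.1 = 0.00664C*, so C* = 0.085/0.00664 = 12.8.

B* ≈ 298, H* ≈ 128, C* ≈ 12.8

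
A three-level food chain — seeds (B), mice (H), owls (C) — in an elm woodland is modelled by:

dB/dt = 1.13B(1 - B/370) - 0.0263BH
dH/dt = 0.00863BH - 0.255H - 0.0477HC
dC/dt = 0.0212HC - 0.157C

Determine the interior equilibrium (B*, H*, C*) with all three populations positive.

From dC/dt = 0: 0.0212H* = 0.157, so H* = 7.41.
From dB/dt = 0: 1.13(1 - B*/370) = 0.0263·7.41, giving B* = 370·(1 - 0.172) = 306.
From dH/dt = 0: 0.00863·306 - 0.255 = 0.0477C*, so C* = 2.39/0.0477 = 50.1.

B* ≈ 306, H* ≈ 7.41, C* ≈ 50.1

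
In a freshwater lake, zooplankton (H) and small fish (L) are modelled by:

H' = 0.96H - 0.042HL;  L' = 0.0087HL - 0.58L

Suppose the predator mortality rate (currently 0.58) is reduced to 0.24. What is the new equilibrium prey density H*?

H* ≈ 27.6

At the interior fixed point, setting dL/dt = 0 with L > 0 fixes H* = (predator death rate)/(HL coefficient) — independent of the other coefficients.
With the change, H* = 0.24/0.0087 = 27.6; it falls from 66.7.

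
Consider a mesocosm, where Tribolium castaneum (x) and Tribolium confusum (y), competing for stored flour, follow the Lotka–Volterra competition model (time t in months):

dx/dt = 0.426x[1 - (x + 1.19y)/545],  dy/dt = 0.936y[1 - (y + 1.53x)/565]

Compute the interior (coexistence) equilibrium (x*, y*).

x* ≈ 155, y* ≈ 328

Setting both brackets to zero gives the nullclines x + 1.19y = 545 and 1.53x + y = 565.
Substituting y = 565 - 1.53x into the first: x(1 - 1.19·1.53) = 545 - 1.19·565.
So x* = -127/-0.821 = 155, and then y* = 565 - 1.53·155 = 328.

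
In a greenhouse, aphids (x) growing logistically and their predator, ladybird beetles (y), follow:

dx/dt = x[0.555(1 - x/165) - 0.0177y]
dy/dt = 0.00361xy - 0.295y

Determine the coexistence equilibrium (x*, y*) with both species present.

From dy/dt = 0 with y > 0: 0.00361x* = 0.295, so x* = 81.7.
Substitute into dx/dt = 0: 0.555(1 - 81.7/165) = 0.0177y*.
The bracket is 0.505, giving y* = 0.28/0.0177 = 15.8.

x* ≈ 81.7, y* ≈ 15.8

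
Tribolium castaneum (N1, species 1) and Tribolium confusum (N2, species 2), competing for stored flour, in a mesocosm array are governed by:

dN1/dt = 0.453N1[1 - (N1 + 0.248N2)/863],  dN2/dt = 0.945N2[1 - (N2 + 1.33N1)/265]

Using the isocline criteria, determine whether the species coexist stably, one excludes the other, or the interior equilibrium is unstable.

species 1 excludes species 2

Compare the nullcline intercepts: K1/α12 = 863/0.248 = 3480 > K2 = 265; K2/α21 = 265/1.33 = 199 < K1 = 863.
Since the inequalities point opposite ways, species 1 can invade but species 2 cannot.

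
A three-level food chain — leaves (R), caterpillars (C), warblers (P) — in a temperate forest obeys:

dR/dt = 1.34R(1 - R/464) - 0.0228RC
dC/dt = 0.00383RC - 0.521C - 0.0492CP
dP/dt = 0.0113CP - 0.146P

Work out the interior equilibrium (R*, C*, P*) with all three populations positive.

R* ≈ 362, C* ≈ 12.9, P* ≈ 17.6

From dP/dt = 0: 0.0113C* = 0.146, so C* = 12.9.
From dR/dt = 0: 1.34(1 - R*/464) = 0.0228·12.9, giving R* = 464·(1 - 0.22) = 362.
From dC/dt = 0: 0.00383·362 - 0.521 = 0.0492P*, so P* = 0.865/0.0492 = 17.6.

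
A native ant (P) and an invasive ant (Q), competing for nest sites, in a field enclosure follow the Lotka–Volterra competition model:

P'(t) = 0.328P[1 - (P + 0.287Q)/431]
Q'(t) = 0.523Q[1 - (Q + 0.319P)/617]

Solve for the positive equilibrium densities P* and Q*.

Setting both brackets to zero gives the nullclines P + 0.287Q = 431 and 0.319P + Q = 617.
Substituting Q = 617 - 0.319P into the first: P(1 - 0.287·0.319) = 431 - 0.287·617.
So P* = 254/0.908 = 280, and then Q* = 617 - 0.319·280 = 528.

P* ≈ 280, Q* ≈ 528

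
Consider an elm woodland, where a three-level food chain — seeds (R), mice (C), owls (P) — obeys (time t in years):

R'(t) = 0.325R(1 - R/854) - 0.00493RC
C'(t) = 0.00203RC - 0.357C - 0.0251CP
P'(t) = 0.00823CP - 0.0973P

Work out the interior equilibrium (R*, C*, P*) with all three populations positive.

From dP/dt = 0: 0.00823C* = 0.0973, so C* = 11.8.
From dR/dt = 0: 0.325(1 - R*/854) = 0.00493·11.8, giving R* = 854·(1 - 0.179) = 701.
From dC/dt = 0: 0.00203·701 - 0.357 = 0.0251P*, so P* = 1.07/0.0251 = 42.5.

R* ≈ 701, C* ≈ 11.8, P* ≈ 42.5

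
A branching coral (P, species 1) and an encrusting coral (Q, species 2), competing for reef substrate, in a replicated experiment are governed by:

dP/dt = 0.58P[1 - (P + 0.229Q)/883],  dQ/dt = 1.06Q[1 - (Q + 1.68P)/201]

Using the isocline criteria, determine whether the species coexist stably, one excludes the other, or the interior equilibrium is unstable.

Compare the nullcline intercepts: K1/α12 = 883/0.229 = 3860 > K2 = 201; K2/α21 = 201/1.68 = 120 < K1 = 883.
Since the inequalities point opposite ways, species 1 can invade but species 2 cannot.

species 1 excludes species 2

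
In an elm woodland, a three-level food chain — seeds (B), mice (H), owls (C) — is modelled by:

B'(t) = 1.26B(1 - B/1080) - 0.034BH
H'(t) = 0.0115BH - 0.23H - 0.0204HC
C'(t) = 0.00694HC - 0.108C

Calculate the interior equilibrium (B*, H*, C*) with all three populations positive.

From dC/dt = 0: 0.00694H* = 0.108, so H* = 15.6.
From dB/dt = 0: 1.26(1 - B*/1080) = 0.034·15.6, giving B* = 1080·(1 - 0.42) = 626.
From dH/dt = 0: 0.0115·626 - 0.23 = 0.0204C*, so C* = 6.97/0.0204 = 342.

B* ≈ 626, H* ≈ 15.6, C* ≈ 342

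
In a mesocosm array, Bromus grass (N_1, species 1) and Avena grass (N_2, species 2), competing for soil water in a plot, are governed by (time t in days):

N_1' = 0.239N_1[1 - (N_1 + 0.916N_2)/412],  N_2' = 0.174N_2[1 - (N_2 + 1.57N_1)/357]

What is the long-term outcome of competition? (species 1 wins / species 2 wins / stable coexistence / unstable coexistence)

Compare the nullcline intercepts: K1/α12 = 412/0.916 = 450 > K2 = 357; K2/α21 = 357/1.57 = 227 < K1 = 412.
Since the inequalities point opposite ways, species 1 can invade but species 2 cannot.

species 1 excludes species 2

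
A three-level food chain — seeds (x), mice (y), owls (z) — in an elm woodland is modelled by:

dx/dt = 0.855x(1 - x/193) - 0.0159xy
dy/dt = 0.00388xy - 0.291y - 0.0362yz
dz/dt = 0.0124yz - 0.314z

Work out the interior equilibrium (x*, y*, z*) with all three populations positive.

x* ≈ 102, y* ≈ 25.3, z* ≈ 2.91

From dz/dt = 0: 0.0124y* = 0.314, so y* = 25.3.
From dx/dt = 0: 0.855(1 - x*/193) = 0.0159·25.3, giving x* = 193·(1 - 0.471) = 102.
From dy/dt = 0: 0.00388·102 - 0.291 = 0.0362z*, so z* = 0.105/0.0362 = 2.91.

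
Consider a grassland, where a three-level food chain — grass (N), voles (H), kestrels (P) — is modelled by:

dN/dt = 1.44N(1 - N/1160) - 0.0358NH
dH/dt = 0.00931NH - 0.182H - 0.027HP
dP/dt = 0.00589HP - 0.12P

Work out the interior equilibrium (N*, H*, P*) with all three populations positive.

From dP/dt = 0: 0.00589H* = 0.12, so H* = 20.4.
From dN/dt = 0: 1.44(1 - N*/1160) = 0.0358·20.4, giving N* = 1160·(1 - 0.507) = 572.
From dH/dt = 0: 0.00931·572 - 0.182 = 0.027P*, so P* = 5.15/0.027 = 191.

N* ≈ 572, H* ≈ 20.4, P* ≈ 191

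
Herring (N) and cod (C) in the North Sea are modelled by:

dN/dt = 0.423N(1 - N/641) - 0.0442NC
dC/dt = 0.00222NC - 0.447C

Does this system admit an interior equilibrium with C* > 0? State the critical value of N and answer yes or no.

Threshold N = 201; K > 201, so yes, the predator persists.

The predator equation gives dC/dt > 0 only when N > 0.447/0.00222 = 201.
Without the predator, N → K = 641. Since 641 > 201, the predator can invade and persist.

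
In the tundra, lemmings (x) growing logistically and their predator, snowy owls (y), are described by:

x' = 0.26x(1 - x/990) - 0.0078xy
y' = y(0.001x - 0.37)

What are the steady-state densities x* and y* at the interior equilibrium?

x* ≈ 370, y* ≈ 20.9

From dy/dt = 0 with y > 0: 0.001x* = 0.37, so x* = 370.
Substitute into dx/dt = 0: 0.26(1 - 370/990) = 0.0078y*.
The bracket is 0.626, giving y* = 0.163/0.0078 = 20.9.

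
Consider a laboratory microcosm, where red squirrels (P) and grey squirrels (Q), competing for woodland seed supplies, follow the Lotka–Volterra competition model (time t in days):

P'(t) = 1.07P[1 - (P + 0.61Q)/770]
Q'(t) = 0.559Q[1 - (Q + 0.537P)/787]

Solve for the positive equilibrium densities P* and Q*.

Setting both brackets to zero gives the nullclines P + 0.61Q = 770 and 0.537P + Q = 787.
Substituting Q = 787 - 0.537P into the first: P(1 - 0.61·0.537) = 770 - 0.61·787.
So P* = 290/0.672 = 431, and then Q* = 787 - 0.537·431 = 555.

P* ≈ 431, Q* ≈ 555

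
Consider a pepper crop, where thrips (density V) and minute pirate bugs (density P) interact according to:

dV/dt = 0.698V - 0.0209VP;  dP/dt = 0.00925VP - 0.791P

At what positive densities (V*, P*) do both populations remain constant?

Set dP/dt = 0 with P > 0: 0.00925V - 0.791 = 0, so V* = 0.791/0.00925 = 85.5.
Set dV/dt = 0 with V > 0: 0.698 - 0.0209P = 0, so P* = 0.698/0.0209 = 33.4.

V* ≈ 85.5, P* ≈ 33.4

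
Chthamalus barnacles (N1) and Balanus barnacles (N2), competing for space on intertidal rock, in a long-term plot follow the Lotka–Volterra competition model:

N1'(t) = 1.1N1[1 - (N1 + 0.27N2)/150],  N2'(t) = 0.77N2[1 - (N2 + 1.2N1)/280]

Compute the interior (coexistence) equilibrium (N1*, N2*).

Setting both brackets to zero gives the nullclines N1 + 0.27N2 = 150 and 1.2N1 + N2 = 280.
Substituting N2 = 280 - 1.2N1 into the first: N1(1 - 0.27·1.2) = 150 - 0.27·280.
So N1* = 74.4/0.676 = 110, and then N2* = 280 - 1.2·110 = 148.

N1* ≈ 110, N2* ≈ 148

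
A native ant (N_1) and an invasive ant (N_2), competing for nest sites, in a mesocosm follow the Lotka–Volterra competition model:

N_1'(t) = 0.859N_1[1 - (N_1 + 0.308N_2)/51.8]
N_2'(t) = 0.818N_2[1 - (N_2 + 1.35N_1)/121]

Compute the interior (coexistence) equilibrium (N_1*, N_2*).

N_1* ≈ 24.9, N_2* ≈ 87.4

Setting both brackets to zero gives the nullclines N_1 + 0.308N_2 = 51.8 and 1.35N_1 + N_2 = 121.
Substituting N_2 = 121 - 1.35N_1 into the first: N_1(1 - 0.308·1.35) = 51.8 - 0.308·121.
So N_1* = 14.5/0.584 = 24.9, and then N_2* = 121 - 1.35·24.9 = 87.4.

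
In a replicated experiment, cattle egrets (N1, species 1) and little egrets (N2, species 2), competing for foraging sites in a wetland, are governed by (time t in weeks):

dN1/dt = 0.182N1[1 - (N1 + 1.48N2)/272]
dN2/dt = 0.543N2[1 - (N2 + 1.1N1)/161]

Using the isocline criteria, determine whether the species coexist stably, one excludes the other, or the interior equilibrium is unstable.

species 1 excludes species 2

Compare the nullcline intercepts: K1/α12 = 272/1.48 = 184 > K2 = 161; K2/α21 = 161/1.1 = 146 < K1 = 272.
Since the inequalities point opposite ways, species 1 can invade but species 2 cannot.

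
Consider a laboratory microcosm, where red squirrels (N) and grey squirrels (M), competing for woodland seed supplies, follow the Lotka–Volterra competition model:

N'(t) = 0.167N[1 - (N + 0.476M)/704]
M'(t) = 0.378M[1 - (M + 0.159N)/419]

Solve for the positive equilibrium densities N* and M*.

N* ≈ 546, M* ≈ 332

Setting both brackets to zero gives the nullclines N + 0.476M = 704 and 0.159N + M = 419.
Substituting M = 419 - 0.159N into the first: N(1 - 0.476·0.159) = 704 - 0.476·419.
So N* = 505/0.924 = 546, and then M* = 419 - 0.159·546 = 332.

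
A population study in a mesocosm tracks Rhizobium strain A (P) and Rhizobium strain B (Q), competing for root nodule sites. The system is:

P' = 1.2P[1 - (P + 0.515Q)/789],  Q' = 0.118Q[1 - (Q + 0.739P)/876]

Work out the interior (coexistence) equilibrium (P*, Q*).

Setting both brackets to zero gives the nullclines P + 0.515Q = 789 and 0.739P + Q = 876.
Substituting Q = 876 - 0.739P into the first: P(1 - 0.515·0.739) = 789 - 0.515·876.
So P* = 338/0.619 = 545, and then Q* = 876 - 0.739·545 = 473.

P* ≈ 545, Q* ≈ 473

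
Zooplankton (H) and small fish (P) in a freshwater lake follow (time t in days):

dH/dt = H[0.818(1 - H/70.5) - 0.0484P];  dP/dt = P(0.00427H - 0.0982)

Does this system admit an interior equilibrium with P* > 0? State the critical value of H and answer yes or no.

Threshold H = 23; K > 23, so yes, the predator persists.

The predator equation gives dP/dt > 0 only when H > 0.0982/0.00427 = 23.
Without the predator, H → K = 70.5. Since 70.5 > 23, the predator can invade and persist.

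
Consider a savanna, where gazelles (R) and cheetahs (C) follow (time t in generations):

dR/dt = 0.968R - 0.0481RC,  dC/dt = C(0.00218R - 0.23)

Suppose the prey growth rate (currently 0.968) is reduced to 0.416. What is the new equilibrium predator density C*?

C* ≈ 8.65

At the interior fixed point, setting dR/dt = 0 with R > 0 fixes C* = (prey growth rate)/(RC coefficient) — independent of the other coefficients.
With the change, C* = 0.416/0.0481 = 8.65; it falls from 20.1.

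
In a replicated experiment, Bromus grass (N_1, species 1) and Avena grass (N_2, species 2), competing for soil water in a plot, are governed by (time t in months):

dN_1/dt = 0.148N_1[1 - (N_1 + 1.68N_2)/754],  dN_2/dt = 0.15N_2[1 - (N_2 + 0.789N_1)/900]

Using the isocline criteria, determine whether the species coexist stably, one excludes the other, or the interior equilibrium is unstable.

species 2 excludes species 1

Compare the nullcline intercepts: K1/α12 = 754/1.68 = 449 < K2 = 900; K2/α21 = 900/0.789 = 1140 > K1 = 754.
Since the inequalities point opposite ways, species 2 can invade but species 1 cannot.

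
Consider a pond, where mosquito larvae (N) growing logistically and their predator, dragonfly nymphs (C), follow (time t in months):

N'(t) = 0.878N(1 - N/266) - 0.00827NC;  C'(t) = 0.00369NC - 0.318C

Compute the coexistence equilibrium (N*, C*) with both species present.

From dC/dt = 0 with C > 0: 0.00369N* = 0.318, so N* = 86.2.
Substitute into dN/dt = 0: 0.878(1 - 86.2/266) = 0.00827C*.
The bracket is 0.676, giving C* = 0.594/0.00827 = 71.8.

N* ≈ 86.2, C* ≈ 71.8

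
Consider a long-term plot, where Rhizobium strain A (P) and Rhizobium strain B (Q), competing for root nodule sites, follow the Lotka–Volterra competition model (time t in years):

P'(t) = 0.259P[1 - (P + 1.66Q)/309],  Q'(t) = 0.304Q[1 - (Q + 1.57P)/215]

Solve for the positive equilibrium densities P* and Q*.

Setting both brackets to zero gives the nullclines P + 1.66Q = 309 and 1.57P + Q = 215.
Substituting Q = 215 - 1.57P into the first: P(1 - 1.66·1.57) = 309 - 1.66·215.
So P* = -47.9/-1.61 = 29.8, and then Q* = 215 - 1.57·29.8 = 168.

P* ≈ 29.8, Q* ≈ 168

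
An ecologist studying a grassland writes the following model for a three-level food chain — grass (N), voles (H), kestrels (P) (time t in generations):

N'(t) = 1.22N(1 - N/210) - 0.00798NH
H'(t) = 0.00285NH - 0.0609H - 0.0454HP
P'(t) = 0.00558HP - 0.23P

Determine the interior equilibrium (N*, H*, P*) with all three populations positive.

N* ≈ 153, H* ≈ 41.2, P* ≈ 8.29

From dP/dt = 0: 0.00558H* = 0.23, so H* = 41.2.
From dN/dt = 0: 1.22(1 - N*/210) = 0.00798·41.2, giving N* = 210·(1 - 0.27) = 153.
From dH/dt = 0: 0.00285·153 - 0.0609 = 0.0454P*, so P* = 0.376/0.0454 = 8.29.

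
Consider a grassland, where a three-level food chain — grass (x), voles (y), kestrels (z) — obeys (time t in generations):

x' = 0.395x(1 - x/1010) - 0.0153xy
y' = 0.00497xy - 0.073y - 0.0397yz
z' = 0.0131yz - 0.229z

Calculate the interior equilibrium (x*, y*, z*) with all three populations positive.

From dz/dt = 0: 0.0131y* = 0.229, so y* = 17.5.
From dx/dt = 0: 0.395(1 - x*/1010) = 0.0153·17.5, giving x* = 1010·(1 - 0.677) = 326.
From dy/dt = 0: 0.00497·326 - 0.073 = 0.0397z*, so z* = 1.55/0.0397 = 39.

x* ≈ 326, y* ≈ 17.5, z* ≈ 39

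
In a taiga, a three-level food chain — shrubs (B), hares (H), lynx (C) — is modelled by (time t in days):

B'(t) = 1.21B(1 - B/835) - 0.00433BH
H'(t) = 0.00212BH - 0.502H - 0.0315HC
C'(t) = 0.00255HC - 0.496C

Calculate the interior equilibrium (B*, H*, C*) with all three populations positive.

From dC/dt = 0: 0.00255H* = 0.496, so H* = 195.
From dB/dt = 0: 1.21(1 - B*/835) = 0.00433·195, giving B* = 835·(1 - 0.696) = 254.
From dH/dt = 0: 0.00212·254 - 0.502 = 0.0315C*, so C* = 0.036/0.0315 = 1.14.

B* ≈ 254, H* ≈ 195, C* ≈ 1.14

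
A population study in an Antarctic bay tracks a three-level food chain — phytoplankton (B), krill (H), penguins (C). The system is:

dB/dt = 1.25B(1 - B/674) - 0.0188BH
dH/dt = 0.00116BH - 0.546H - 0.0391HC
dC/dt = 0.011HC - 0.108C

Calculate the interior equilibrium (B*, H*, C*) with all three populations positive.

B* ≈ 574, H* ≈ 9.82, C* ≈ 3.08

From dC/dt = 0: 0.011H* = 0.108, so H* = 9.82.
From dB/dt = 0: 1.25(1 - B*/674) = 0.0188·9.82, giving B* = 674·(1 - 0.148) = 574.
From dH/dt = 0: 0.00116·574 - 0.546 = 0.0391C*, so C* = 0.12/0.0391 = 3.08.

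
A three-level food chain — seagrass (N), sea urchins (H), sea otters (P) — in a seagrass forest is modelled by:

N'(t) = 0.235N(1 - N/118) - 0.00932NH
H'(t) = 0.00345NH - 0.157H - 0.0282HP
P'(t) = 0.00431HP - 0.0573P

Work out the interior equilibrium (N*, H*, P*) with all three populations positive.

N* ≈ 55.8, H* ≈ 13.3, P* ≈ 1.26

From dP/dt = 0: 0.00431H* = 0.0573, so H* = 13.3.
From dN/dt = 0: 0.235(1 - N*/118) = 0.00932·13.3, giving N* = 118·(1 - 0.527) = 55.8.
From dH/dt = 0: 0.00345·55.8 - 0.157 = 0.0282P*, so P* = 0.0355/0.0282 = 1.26.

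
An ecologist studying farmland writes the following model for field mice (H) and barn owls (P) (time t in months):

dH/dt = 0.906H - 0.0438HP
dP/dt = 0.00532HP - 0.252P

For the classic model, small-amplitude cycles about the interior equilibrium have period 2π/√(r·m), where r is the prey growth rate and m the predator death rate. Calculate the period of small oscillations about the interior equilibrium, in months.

Here r = 0.906 and m = 0.252, so r·m = 0.228.
ω = √0.228 = 0.478 per month, hence T = 2π/ω ≈ 13.1 months.

T ≈ 13.1 months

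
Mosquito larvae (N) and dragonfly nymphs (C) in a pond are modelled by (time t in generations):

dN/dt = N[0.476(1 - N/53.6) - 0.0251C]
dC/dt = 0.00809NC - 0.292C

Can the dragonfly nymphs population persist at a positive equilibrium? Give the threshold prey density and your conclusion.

Threshold N = 36.1; K > 36.1, so yes, the predator persists.

The predator equation gives dC/dt > 0 only when N > 0.292/0.00809 = 36.1.
Without the predator, N → K = 53.6. Since 53.6 > 36.1, the predator can invade and persist.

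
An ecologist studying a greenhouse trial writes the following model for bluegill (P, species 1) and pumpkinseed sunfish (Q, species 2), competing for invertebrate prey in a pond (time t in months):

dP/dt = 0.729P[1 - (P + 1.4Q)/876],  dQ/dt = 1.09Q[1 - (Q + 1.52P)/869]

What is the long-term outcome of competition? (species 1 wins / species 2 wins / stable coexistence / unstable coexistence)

unstable coexistence (outcome depends on initial conditions)

Compare the nullcline intercepts: K1/α12 = 876/1.4 = 626 < K2 = 869; K2/α21 = 869/1.52 = 572 < K1 = 876.
Since both are reversed, neither can invade when rare; the interior point is a saddle.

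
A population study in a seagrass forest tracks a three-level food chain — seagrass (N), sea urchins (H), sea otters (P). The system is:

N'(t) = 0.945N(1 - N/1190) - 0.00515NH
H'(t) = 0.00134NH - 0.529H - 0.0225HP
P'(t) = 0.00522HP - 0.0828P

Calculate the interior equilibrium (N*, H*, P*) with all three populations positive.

N* ≈ 1090, H* ≈ 15.9, P* ≈ 41.2

From dP/dt = 0: 0.00522H* = 0.0828, so H* = 15.9.
From dN/dt = 0: 0.945(1 - N*/1190) = 0.00515·15.9, giving N* = 1190·(1 - 0.0864) = 1090.
From dH/dt = 0: 0.00134·1090 - 0.529 = 0.0225P*, so P* = 0.928/0.0225 = 41.2.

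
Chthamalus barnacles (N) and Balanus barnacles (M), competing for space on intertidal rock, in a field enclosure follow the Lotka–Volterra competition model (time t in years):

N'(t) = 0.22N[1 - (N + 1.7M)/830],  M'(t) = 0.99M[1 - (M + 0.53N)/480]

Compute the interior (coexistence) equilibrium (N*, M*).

Setting both brackets to zero gives the nullclines N + 1.7M = 830 and 0.53N + M = 480.
Substituting M = 480 - 0.53N into the first: N(1 - 1.7·0.53) = 830 - 1.7·480.
So N* = 14/0.099 = 141, and then M* = 480 - 0.53·141 = 405.

N* ≈ 141, M* ≈ 405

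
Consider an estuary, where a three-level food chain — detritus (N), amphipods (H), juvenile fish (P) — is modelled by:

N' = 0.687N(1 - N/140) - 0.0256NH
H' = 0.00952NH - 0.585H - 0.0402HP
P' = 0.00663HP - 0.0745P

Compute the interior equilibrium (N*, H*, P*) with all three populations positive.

From dP/dt = 0: 0.00663H* = 0.0745, so H* = 11.2.
From dN/dt = 0: 0.687(1 - N*/140) = 0.0256·11.2, giving N* = 140·(1 - 0.419) = 81.4.
From dH/dt = 0: 0.00952·81.4 - 0.585 = 0.0402P*, so P* = 0.19/0.0402 = 4.72.

N* ≈ 81.4, H* ≈ 11.2, P* ≈ 4.72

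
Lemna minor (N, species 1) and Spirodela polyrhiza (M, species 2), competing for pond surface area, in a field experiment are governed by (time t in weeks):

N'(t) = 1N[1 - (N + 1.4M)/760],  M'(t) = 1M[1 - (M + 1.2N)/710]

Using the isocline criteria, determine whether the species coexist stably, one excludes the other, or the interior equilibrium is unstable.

Compare the nullcline intercepts: K1/α12 = 760/1.4 = 543 < K2 = 710; K2/α21 = 710/1.2 = 592 < K1 = 760.
Since both are reversed, neither can invade when rare; the interior point is a saddle.

unstable coexistence (outcome depends on initial conditions)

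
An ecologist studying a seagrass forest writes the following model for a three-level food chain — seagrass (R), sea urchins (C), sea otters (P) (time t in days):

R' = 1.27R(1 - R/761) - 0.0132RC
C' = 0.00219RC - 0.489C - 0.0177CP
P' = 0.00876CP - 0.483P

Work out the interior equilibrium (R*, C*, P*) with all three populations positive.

R* ≈ 325, C* ≈ 55.1, P* ≈ 12.6

From dP/dt = 0: 0.00876C* = 0.483, so C* = 55.1.
From dR/dt = 0: 1.27(1 - R*/761) = 0.0132·55.1, giving R* = 761·(1 - 0.573) = 325.
From dC/dt = 0: 0.00219·325 - 0.489 = 0.0177P*, so P* = 0.223/0.0177 = 12.6.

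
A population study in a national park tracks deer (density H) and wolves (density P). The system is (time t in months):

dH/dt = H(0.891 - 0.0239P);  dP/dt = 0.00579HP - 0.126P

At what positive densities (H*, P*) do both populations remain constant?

H* ≈ 21.8, P* ≈ 37.3

Set dP/dt = 0 with P > 0: 0.00579H - 0.126 = 0, so H* = 0.126/0.00579 = 21.8.
Set dH/dt = 0 with H > 0: 0.891 - 0.0239P = 0, so P* = 0.891/0.0239 = 37.3.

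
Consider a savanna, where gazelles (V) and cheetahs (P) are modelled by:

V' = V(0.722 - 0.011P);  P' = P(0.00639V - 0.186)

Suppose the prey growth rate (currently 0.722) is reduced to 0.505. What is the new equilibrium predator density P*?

At the interior fixed point, setting dV/dt = 0 with V > 0 fixes P* = (prey growth rate)/(VP coefficient) — independent of the other coefficients.
With the change, P* = 0.505/0.011 = 45.9; it falls from 65.6.

P* ≈ 45.9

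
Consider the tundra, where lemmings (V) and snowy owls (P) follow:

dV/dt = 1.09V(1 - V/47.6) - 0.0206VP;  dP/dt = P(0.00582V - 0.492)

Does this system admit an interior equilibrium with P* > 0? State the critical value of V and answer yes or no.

The predator equation gives dP/dt > 0 only when V > 0.492/0.00582 = 84.5.
Without the predator, V → K = 47.6. Since 47.6 < 84.5, the predator cannot invade.

Threshold V = 84.5; K < 84.5, so no, the predator goes extinct.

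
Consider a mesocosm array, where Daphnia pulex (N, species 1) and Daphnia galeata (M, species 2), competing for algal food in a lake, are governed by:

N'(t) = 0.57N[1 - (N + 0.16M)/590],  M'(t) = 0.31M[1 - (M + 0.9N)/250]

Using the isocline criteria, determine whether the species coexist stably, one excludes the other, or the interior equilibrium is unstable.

species 1 excludes species 2

Compare the nullcline intercepts: K1/α12 = 590/0.16 = 3690 > K2 = 250; K2/α21 = 250/0.9 = 278 < K1 = 590.
Since the inequalities point opposite ways, species 1 can invade but species 2 cannot.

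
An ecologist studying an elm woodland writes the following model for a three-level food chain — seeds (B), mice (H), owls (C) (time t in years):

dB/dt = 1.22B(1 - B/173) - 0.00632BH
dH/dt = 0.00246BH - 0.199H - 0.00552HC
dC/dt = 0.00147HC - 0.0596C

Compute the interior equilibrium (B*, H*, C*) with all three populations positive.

B* ≈ 137, H* ≈ 40.5, C* ≈ 24.9

From dC/dt = 0: 0.00147H* = 0.0596, so H* = 40.5.
From dB/dt = 0: 1.22(1 - B*/173) = 0.00632·40.5, giving B* = 173·(1 - 0.21) = 137.
From dH/dt = 0: 0.00246·137 - 0.199 = 0.00552C*, so C* = 0.137/0.00552 = 24.9.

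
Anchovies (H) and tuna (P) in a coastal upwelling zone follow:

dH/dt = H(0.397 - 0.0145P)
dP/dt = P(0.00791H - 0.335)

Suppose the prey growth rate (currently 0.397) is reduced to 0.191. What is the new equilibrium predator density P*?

At the interior fixed point, setting dH/dt = 0 with H > 0 fixes P* = (prey growth rate)/(HP coefficient) — independent of the other coefficients.
With the change, P* = 0.191/0.0145 = 13.2; it falls from 27.4.

P* ≈ 13.2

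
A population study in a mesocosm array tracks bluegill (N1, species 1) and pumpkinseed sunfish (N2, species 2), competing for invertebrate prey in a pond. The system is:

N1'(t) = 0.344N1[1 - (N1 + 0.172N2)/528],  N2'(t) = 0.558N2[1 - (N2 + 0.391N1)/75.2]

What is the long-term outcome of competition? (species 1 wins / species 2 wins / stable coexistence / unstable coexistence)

Compare the nullcline intercepts: K1/α12 = 528/0.172 = 3070 > K2 = 75.2; K2/α21 = 75.2/0.391 = 192 < K1 = 528.
Since the inequalities point opposite ways, species 1 can invade but species 2 cannot.

species 1 excludes species 2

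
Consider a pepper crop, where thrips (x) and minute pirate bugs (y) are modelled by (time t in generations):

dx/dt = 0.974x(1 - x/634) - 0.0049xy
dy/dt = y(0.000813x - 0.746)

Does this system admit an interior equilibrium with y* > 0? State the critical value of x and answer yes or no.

Threshold x = 918; K < 918, so no, the predator goes extinct.

The predator equation gives dy/dt > 0 only when x > 0.746/0.000813 = 918.
Without the predator, x → K = 634. Since 634 < 918, the predator cannot invade.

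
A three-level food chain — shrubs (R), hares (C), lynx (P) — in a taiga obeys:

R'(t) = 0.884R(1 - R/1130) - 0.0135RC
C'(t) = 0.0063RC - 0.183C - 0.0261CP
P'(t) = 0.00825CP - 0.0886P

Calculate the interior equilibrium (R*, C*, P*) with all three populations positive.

From dP/dt = 0: 0.00825C* = 0.0886, so C* = 10.7.
From dR/dt = 0: 0.884(1 - R*/1130) = 0.0135·10.7, giving R* = 1130·(1 - 0.164) = 945.
From dC/dt = 0: 0.0063·945 - 0.183 = 0.0261P*, so P* = 5.77/0.0261 = 221.

R* ≈ 945, C* ≈ 10.7, P* ≈ 221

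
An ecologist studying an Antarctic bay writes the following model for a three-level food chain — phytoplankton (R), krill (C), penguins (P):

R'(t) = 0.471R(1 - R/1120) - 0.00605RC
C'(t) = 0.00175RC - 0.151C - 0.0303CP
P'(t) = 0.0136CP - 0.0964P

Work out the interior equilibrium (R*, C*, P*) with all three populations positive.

From dP/dt = 0: 0.0136C* = 0.0964, so C* = 7.09.
From dR/dt = 0: 0.471(1 - R*/1120) = 0.00605·7.09, giving R* = 1120·(1 - 0.091) = 1020.
From dC/dt = 0: 0.00175·1020 - 0.151 = 0.0303P*, so P* = 1.63/0.0303 = 53.8.

R* ≈ 1020, C* ≈ 7.09, P* ≈ 53.8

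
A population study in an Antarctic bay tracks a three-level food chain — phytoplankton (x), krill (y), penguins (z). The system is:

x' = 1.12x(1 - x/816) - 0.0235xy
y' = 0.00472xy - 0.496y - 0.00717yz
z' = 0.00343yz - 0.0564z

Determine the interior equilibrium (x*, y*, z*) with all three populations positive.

x* ≈ 534, y* ≈ 16.4, z* ≈ 283

From dz/dt = 0: 0.00343y* = 0.0564, so y* = 16.4.
From dx/dt = 0: 1.12(1 - x*/816) = 0.0235·16.4, giving x* = 816·(1 - 0.345) = 534.
From dy/dt = 0: 0.00472·534 - 0.496 = 0.00717z*, so z* = 2.03/0.00717 = 283.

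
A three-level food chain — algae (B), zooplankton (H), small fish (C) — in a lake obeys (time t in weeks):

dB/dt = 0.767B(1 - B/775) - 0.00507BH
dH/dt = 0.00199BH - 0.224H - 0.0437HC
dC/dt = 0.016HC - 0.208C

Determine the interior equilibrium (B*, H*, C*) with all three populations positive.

From dC/dt = 0: 0.016H* = 0.208, so H* = 13.
From dB/dt = 0: 0.767(1 - B*/775) = 0.00507·13, giving B* = 775·(1 - 0.0859) = 708.
From dH/dt = 0: 0.00199·708 - 0.224 = 0.0437C*, so C* = 1.19/0.0437 = 27.1.

B* ≈ 708, H* ≈ 13, C* ≈ 27.1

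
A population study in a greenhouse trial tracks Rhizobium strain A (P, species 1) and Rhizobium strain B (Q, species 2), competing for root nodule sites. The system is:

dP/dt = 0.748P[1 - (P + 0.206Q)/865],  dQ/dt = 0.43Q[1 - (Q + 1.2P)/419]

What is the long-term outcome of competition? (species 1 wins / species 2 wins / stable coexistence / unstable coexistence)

Compare the nullcline intercepts: K1/α12 = 865/0.206 = 4200 > K2 = 419; K2/α21 = 419/1.2 = 349 < K1 = 865.
Since the inequalities point opposite ways, species 1 can invade but species 2 cannot.

species 1 excludes species 2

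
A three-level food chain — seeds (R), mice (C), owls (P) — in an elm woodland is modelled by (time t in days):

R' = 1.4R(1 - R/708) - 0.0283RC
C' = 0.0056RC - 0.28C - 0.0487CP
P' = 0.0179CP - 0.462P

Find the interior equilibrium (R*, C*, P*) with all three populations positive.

R* ≈ 339, C* ≈ 25.8, P* ≈ 33.2

From dP/dt = 0: 0.0179C* = 0.462, so C* = 25.8.
From dR/dt = 0: 1.4(1 - R*/708) = 0.0283·25.8, giving R* = 708·(1 - 0.522) = 339.
From dC/dt = 0: 0.0056·339 - 0.28 = 0.0487P*, so P* = 1.62/0.0487 = 33.2.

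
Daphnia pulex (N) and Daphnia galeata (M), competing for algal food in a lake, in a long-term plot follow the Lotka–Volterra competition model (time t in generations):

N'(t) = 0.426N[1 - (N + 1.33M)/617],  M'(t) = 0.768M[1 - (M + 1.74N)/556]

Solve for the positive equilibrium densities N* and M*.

N* ≈ 93.2, M* ≈ 394

Setting both brackets to zero gives the nullclines N + 1.33M = 617 and 1.74N + M = 556.
Substituting M = 556 - 1.74N into the first: N(1 - 1.33·1.74) = 617 - 1.33·556.
So N* = -122/-1.31 = 93.2, and then M* = 556 - 1.74·93.2 = 394.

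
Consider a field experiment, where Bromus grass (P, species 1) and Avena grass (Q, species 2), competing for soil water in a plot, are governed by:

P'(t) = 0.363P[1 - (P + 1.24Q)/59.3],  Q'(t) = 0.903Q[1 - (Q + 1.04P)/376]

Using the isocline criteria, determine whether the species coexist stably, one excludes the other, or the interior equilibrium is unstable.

Compare the nullcline intercepts: K1/α12 = 59.3/1.24 = 47.8 < K2 = 376; K2/α21 = 376/1.04 = 362 > K1 = 59.3.
Since the inequalities point opposite ways, species 2 can invade but species 1 cannot.

species 2 excludes species 1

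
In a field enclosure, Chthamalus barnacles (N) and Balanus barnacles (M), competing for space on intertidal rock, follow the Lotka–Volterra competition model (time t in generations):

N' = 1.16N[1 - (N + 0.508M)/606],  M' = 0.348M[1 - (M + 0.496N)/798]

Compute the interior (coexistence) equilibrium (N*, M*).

N* ≈ 268, M* ≈ 665

Setting both brackets to zero gives the nullclines N + 0.508M = 606 and 0.496N + M = 798.
Substituting M = 798 - 0.496N into the first: N(1 - 0.508·0.496) = 606 - 0.508·798.
So N* = 201/0.748 = 268, and then M* = 798 - 0.496·268 = 665.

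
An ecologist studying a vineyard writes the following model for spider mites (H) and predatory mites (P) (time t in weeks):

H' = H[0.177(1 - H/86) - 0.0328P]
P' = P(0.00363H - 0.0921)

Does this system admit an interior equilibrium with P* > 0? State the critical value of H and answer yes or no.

The predator equation gives dP/dt > 0 only when H > 0.0921/0.00363 = 25.4.
Without the predator, H → K = 86. Since 86 > 25.4, the predator can invade and persist.

Threshold H = 25.4; K > 25.4, so yes, the predator persists.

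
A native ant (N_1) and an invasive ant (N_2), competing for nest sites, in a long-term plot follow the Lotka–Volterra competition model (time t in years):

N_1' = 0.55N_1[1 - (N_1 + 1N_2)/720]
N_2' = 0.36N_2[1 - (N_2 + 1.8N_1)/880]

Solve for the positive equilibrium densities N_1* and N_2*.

Setting both brackets to zero gives the nullclines N_1 + 1N_2 = 720 and 1.8N_1 + N_2 = 880.
Substituting N_2 = 880 - 1.8N_1 into the first: N_1(1 - 1·1.8) = 720 - 1·880.
So N_1* = -160/-0.8 = 200, and then N_2* = 880 - 1.8·200 = 520.

N_1* ≈ 200, N_2* ≈ 520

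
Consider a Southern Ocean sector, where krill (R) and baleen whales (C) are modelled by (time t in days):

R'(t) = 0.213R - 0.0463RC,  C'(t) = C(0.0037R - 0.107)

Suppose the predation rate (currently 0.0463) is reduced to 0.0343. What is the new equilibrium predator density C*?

C* ≈ 6.21

At the interior fixed point, setting dR/dt = 0 with R > 0 fixes C* = (prey growth rate)/(RC coefficient) — independent of the other coefficients.
With the change, C* = 0.213/0.0343 = 6.21; it rises from 4.6.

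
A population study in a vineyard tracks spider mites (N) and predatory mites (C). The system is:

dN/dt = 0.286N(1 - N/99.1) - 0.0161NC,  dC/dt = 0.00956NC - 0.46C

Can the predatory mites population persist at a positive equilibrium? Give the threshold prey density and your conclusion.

Threshold N = 48.1; K > 48.1, so yes, the predator persists.

The predator equation gives dC/dt > 0 only when N > 0.46/0.00956 = 48.1.
Without the predator, N → K = 99.1. Since 99.1 > 48.1, the predator can invade and persist.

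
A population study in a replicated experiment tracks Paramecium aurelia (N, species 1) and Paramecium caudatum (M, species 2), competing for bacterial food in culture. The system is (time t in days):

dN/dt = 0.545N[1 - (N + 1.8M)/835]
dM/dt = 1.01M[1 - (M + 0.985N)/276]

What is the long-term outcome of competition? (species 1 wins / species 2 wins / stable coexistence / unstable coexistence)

Compare the nullcline intercepts: K1/α12 = 835/1.8 = 464 > K2 = 276; K2/α21 = 276/0.985 = 280 < K1 = 835.
Since the inequalities point opposite ways, species 1 can invade but species 2 cannot.

species 1 excludes species 2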